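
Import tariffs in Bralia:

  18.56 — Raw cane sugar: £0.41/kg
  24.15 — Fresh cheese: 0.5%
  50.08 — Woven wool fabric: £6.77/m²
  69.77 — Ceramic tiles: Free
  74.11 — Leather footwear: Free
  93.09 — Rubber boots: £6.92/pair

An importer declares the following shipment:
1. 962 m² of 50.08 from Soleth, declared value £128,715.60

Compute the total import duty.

Line 1 (50.08, Soleth, 962 m², £128,715.60):
Base rate for 50.08 is £6.77/m².
Duty = 962 × £6.77 = £6,512.74.

£6,512.74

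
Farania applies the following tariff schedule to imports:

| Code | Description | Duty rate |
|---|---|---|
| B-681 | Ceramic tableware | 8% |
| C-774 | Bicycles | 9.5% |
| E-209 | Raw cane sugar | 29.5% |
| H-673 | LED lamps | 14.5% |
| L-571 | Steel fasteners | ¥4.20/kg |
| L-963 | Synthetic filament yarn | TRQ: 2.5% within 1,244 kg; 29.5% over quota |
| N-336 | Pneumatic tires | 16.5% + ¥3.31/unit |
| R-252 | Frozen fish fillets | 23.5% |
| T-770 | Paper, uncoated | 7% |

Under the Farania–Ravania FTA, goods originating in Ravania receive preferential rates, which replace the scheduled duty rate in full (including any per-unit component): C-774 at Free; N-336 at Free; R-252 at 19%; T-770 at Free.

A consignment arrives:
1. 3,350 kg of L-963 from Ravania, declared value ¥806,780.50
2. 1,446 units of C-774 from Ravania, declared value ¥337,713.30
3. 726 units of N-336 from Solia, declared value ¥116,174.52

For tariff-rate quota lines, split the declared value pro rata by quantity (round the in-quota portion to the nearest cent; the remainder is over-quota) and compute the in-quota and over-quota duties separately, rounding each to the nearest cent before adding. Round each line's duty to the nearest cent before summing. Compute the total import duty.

¥178,682.12

Line 1 (L-963, Ravania, 3,350 kg, ¥806,780.50):
Code L-963 is under a tariff-rate quota (threshold 1,244 kg). In-quota: 1,244 kg at 2.5%; over-quota: 2,106 kg at 29.5%.
Pro-rata value split: in-quota = ¥806,780.50 × 1,244/3,350 = ¥299,592.52; over-quota = ¥806,780.50 − ¥299,592.52 = ¥507,187.98.
In-quota duty = ¥299,592.52 × 2.5% = ¥7,489.81. Over-quota duty = ¥507,187.98 × 29.5% = ¥149,620.45.
Line duty = ¥7,489.81 + ¥149,620.45 = ¥157,110.26.
Line 2 (C-774, Ravania, 1,446 units, ¥337,713.30):
Base rate for C-774 is 9.5%.
Origin Ravania qualifies under the Farania–Ravania agreement and C-774 is covered: preferential rate Free applies instead.
Duty = ¥337,713.30 × 0% = ¥0.00.
Line 3 (N-336, Solia, 726 units, ¥116,174.52):
Base rate for N-336 is 16.5% + ¥3.31/unit.
N-336 has an FTA preferential rate, but origin Solia is not Ravania; base rate stands.
Duty = ¥116,174.52 × 16.5% + 726 × ¥3.31 = ¥21,571.86.
Total = ¥157,110.26 + ¥0.00 + ¥21,571.86 = ¥178,682.12.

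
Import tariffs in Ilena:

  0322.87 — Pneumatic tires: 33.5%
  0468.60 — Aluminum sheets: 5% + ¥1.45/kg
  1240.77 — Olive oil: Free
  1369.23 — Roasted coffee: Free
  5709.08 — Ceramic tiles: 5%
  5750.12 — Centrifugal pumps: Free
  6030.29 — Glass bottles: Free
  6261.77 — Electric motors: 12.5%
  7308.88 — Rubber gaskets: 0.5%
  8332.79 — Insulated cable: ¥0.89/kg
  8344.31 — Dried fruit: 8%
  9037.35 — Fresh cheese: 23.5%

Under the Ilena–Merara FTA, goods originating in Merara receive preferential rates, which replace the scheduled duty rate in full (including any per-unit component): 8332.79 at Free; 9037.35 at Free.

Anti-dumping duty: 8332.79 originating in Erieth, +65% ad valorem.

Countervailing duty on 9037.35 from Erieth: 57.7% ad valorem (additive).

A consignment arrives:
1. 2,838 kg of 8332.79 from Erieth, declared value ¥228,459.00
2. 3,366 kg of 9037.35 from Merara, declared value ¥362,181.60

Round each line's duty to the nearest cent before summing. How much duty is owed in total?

Line 1 (8332.79, Erieth, 2,838 kg, ¥228,459.00):
Base rate for 8332.79 is ¥0.89/kg.
8332.79 has an FTA preferential rate, but origin Erieth is not Merara; base rate stands.
Additional duty on 8332.79 from Erieth: +65% ad valorem. Applied ad valorem rate = 65%.
Duty = ¥228,459.00 × 65% + 2,838 × ¥0.89 = ¥151,024.17.
Line 2 (9037.35, Merara, 3,366 kg, ¥362,181.60):
Base rate for 9037.35 is 23.5%.
Origin Merara qualifies under the Ilena–Merara agreement and 9037.35 is covered: preferential rate Free applies instead.
The additional-duty order on 9037.35 targets Erieth, not Merara; it does not apply.
Duty = ¥362,181.60 × 0% = ¥0.00.
Total = ¥151,024.17 + ¥0.00 = ¥151,024.17.

¥151,024.17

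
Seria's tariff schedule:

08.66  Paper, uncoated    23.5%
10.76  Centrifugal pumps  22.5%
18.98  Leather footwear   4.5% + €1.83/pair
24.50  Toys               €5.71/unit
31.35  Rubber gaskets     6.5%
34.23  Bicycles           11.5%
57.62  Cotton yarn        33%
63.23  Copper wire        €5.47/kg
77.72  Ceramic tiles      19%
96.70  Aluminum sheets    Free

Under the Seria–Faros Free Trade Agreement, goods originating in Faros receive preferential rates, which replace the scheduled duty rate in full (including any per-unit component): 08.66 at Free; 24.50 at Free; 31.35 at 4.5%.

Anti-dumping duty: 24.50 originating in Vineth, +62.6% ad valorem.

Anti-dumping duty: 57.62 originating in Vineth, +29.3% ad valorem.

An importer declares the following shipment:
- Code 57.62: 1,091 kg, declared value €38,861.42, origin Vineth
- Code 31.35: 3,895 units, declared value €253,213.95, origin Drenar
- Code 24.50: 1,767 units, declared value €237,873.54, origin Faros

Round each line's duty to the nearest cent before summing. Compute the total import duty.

€40,669.57

Line 1 (57.62, Vineth, 1,091 kg, €38,861.42):
Base rate for 57.62 is 33%.
Additional duty on 57.62 from Vineth: +29.3%. Applied ad valorem rate: 33% + 29.3% = 62.3%.
Duty = €38,861.42 × 62.3% = €24,210.66.
Line 2 (31.35, Drenar, 3,895 units, €253,213.95):
Base rate for 31.35 is 6.5%.
31.35 has an FTA preferential rate, but origin Drenar is not Faros; base rate stands.
Duty = €253,213.95 × 6.5% = €16,458.91.
Line 3 (24.50, Faros, 1,767 units, €237,873.54):
Base rate for 24.50 is €5.71/unit.
Origin Faros qualifies under the Seria–Faros agreement and 24.50 is covered: preferential rate Free applies instead.
The additional-duty order on 24.50 targets Vineth, not Faros; it does not apply.
Duty = €237,873.54 × 0% = €0.00.
Total = €24,210.66 + €16,458.91 + €0.00 = €40,669.57.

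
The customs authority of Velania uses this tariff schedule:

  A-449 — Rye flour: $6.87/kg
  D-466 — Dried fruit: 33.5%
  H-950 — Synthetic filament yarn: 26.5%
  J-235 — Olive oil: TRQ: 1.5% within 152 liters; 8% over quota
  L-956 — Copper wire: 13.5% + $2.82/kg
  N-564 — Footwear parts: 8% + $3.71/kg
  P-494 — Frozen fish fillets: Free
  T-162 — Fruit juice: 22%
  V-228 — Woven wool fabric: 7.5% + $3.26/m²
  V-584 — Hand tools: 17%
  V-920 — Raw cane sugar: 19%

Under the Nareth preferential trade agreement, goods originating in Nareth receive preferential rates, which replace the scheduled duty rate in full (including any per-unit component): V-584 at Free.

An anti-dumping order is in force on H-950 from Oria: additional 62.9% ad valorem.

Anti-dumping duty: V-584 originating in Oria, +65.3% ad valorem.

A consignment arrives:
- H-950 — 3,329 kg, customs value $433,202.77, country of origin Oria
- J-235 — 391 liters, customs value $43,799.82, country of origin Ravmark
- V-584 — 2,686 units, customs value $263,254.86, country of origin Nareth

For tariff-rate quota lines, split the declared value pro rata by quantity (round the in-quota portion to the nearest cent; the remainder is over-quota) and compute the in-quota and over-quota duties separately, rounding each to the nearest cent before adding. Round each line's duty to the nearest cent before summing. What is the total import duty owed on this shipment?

$389,680.51

Line 1 (H-950, Oria, 3,329 kg, $433,202.77):
Base rate for H-950 is 26.5%.
Additional duty on H-950 from Oria: +62.9%. Applied ad valorem rate: 26.5% + 62.9% = 89.4%.
Duty = $433,202.77 × 89.4% = $387,283.28.
Line 2 (J-235, Ravmark, 391 liters, $43,799.82):
Code J-235 is under a tariff-rate quota (threshold 152 liters). In-quota: 152 liters at 1.5%; over-quota: 239 liters at 8%.
Pro-rata value split: in-quota = $43,799.82 × 152/391 = $17,027.04; over-quota = $43,799.82 − $17,027.04 = $26,772.78.
In-quota duty = $17,027.04 × 1.5% = $255.41. Over-quota duty = $26,772.78 × 8% = $2,141.82.
Line duty = $255.41 + $2,141.82 = $2,397.23.
Line 3 (V-584, Nareth, 2,686 units, $263,254.86):
Base rate for V-584 is 17%.
Origin Nareth qualifies under the Velania–Nareth agreement and V-584 is covered: preferential rate Free applies instead.
The additional-duty order on V-584 targets Oria, not Nareth; it does not apply.
Duty = $263,254.86 × 0% = $0.00.
Total = $387,283.28 + $2,397.23 + $0.00 = $389,680.51.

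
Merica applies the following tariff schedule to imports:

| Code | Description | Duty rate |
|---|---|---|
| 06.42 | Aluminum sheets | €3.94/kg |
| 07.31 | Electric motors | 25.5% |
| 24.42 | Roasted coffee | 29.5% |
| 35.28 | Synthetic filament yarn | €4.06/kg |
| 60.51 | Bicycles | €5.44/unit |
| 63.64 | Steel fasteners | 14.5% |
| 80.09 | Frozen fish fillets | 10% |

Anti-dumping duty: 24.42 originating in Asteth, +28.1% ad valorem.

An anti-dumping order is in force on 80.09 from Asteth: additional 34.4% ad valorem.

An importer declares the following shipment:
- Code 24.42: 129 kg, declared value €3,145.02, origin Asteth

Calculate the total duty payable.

Line 1 (24.42, Asteth, 129 kg, €3,145.02):
Base rate for 24.42 is 29.5%.
Additional duty on 24.42 from Asteth: +28.1%. Applied ad valorem rate: 29.5% + 28.1% = 57.6%.
Duty = €3,145.02 × 57.6% = €1,811.53.

€1,811.53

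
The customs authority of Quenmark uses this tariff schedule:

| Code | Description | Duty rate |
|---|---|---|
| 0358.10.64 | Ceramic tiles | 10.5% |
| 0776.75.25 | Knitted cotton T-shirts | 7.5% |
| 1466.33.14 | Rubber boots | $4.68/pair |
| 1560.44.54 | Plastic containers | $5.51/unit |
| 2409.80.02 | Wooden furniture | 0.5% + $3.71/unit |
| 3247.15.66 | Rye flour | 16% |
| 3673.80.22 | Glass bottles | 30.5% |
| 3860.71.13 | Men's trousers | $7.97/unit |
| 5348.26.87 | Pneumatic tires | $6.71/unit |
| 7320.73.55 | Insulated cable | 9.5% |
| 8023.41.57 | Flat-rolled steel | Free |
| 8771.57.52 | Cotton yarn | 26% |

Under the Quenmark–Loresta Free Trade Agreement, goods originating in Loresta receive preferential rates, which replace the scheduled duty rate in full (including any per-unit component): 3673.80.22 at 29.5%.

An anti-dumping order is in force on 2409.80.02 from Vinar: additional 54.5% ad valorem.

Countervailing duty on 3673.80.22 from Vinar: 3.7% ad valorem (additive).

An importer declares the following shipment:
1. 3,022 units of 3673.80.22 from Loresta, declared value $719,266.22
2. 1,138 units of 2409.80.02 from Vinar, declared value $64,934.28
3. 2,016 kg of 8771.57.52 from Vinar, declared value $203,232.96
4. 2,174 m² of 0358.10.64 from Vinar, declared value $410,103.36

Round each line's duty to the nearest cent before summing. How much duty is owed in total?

$348,020.78

Line 1 (3673.80.22, Loresta, 3,022 units, $719,266.22):
Base rate for 3673.80.22 is 30.5%.
Origin Loresta qualifies under the Quenmark–Loresta agreement and 3673.80.22 is covered: preferential rate 29.5% applies instead.
The additional-duty order on 3673.80.22 targets Vinar, not Loresta; it does not apply.
Duty = $719,266.22 × 29.5% = $212,183.53.
Line 2 (2409.80.02, Vinar, 1,138 units, $64,934.28):
Base rate for 2409.80.02 is 0.5% + $3.71/unit.
Additional duty on 2409.80.02 from Vinar: +54.5%. Applied ad valorem rate: 0.5% + 54.5% = 55%.
Duty = $64,934.28 × 55% + 1,138 × $3.71 = $39,935.83.
Line 3 (8771.57.52, Vinar, 2,016 kg, $203,232.96):
Base rate for 8771.57.52 is 26%.
Duty = $203,232.96 × 26% = $52,840.57.
Line 4 (0358.10.64, Vinar, 2,174 m², $410,103.36):
Base rate for 0358.10.64 is 10.5%.
Duty = $410,103.36 × 10.5% = $43,060.85.
Total = $212,183.53 + $39,935.83 + $52,840.57 + $43,060.85 = $348,020.78.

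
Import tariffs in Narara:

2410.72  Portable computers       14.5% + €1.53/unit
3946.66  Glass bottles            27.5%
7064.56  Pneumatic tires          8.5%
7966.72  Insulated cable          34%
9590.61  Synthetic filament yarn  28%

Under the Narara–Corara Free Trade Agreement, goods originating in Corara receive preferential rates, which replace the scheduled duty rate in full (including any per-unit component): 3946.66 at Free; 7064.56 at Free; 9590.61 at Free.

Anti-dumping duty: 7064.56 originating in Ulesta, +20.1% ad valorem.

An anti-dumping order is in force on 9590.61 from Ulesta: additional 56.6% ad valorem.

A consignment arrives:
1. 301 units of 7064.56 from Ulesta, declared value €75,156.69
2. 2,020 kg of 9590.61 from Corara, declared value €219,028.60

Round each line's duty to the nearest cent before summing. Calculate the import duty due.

Line 1 (7064.56, Ulesta, 301 units, €75,156.69):
Base rate for 7064.56 is 8.5%.
7064.56 has an FTA preferential rate, but origin Ulesta is not Corara; base rate stands.
Additional duty on 7064.56 from Ulesta: +20.1%. Applied ad valorem rate: 8.5% + 20.1% = 28.6%.
Duty = €75,156.69 × 28.6% = €21,494.81.
Line 2 (9590.61, Corara, 2,020 kg, €219,028.60):
Base rate for 9590.61 is 28%.
Origin Corara qualifies under the Narara–Corara agreement and 9590.61 is covered: preferential rate Free applies instead.
The additional-duty order on 9590.61 targets Ulesta, not Corara; it does not apply.
Duty = €219,028.60 × 0% = €0.00.
Total = €21,494.81 + €0.00 = €21,494.81.

€21,494.81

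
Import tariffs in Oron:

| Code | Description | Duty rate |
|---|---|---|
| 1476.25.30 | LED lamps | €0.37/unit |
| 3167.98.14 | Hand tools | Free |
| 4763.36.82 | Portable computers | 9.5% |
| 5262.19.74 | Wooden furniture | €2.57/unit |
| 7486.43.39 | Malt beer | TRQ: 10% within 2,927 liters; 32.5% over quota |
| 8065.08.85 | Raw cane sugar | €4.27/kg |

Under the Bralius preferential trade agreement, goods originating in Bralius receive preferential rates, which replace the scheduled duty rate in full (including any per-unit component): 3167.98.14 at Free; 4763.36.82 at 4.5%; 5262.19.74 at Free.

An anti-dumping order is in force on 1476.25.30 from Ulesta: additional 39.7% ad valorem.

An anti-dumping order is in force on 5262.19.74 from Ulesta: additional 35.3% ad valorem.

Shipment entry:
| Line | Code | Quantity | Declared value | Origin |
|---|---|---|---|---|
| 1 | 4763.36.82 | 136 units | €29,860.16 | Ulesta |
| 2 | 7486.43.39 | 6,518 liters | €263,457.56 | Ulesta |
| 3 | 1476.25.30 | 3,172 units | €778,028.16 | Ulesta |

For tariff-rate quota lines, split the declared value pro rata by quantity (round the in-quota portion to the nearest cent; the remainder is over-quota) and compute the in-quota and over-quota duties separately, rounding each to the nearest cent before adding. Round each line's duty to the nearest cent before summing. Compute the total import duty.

€371,891.64

Line 1 (4763.36.82, Ulesta, 136 units, €29,860.16):
Base rate for 4763.36.82 is 9.5%.
4763.36.82 has an FTA preferential rate, but origin Ulesta is not Bralius; base rate stands.
Duty = €29,860.16 × 9.5% = €2,836.72.
Line 2 (7486.43.39, Ulesta, 6,518 liters, €263,457.56):
Code 7486.43.39 is under a tariff-rate quota (threshold 2,927 liters). In-quota: 2,927 liters at 10%; over-quota: 3,591 liters at 32.5%.
Pro-rata value split: in-quota = €263,457.56 × 2,927/6,518 = €118,309.34; over-quota = €263,457.56 − €118,309.34 = €145,148.22.
In-quota duty = €118,309.34 × 10% = €11,830.93. Over-quota duty = €145,148.22 × 32.5% = €47,173.17.
Line duty = €11,830.93 + €47,173.17 = €59,004.10.
Line 3 (1476.25.30, Ulesta, 3,172 units, €778,028.16):
Base rate for 1476.25.30 is €0.37/unit.
Additional duty on 1476.25.30 from Ulesta: +39.7% ad valorem. Applied ad valorem rate = 39.7%.
Duty = €778,028.16 × 39.7% + 3,172 × €0.37 = €310,050.82.
Total = €2,836.72 + €59,004.10 + €310,050.82 = €371,891.64.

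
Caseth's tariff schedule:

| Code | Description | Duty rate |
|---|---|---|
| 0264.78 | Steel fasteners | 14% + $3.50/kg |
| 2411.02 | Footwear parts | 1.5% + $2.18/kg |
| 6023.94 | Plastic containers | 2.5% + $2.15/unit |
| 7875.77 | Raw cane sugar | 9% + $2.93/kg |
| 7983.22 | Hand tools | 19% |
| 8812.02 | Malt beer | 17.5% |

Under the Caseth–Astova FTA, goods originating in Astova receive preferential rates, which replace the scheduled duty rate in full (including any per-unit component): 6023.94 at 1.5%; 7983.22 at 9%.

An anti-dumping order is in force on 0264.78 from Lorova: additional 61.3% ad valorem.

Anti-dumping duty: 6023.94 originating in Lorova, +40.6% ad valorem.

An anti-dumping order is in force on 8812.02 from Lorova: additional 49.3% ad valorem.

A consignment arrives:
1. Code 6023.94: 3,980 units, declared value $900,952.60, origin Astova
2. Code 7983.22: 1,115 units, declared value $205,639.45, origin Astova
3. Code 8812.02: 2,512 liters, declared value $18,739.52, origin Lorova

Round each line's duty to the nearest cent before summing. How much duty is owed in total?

Line 1 (6023.94, Astova, 3,980 units, $900,952.60):
Base rate for 6023.94 is 2.5% + $2.15/unit.
Origin Astova qualifies under the Caseth–Astova agreement and 6023.94 is covered: preferential rate 1.5% applies instead.
The additional-duty order on 6023.94 targets Lorova, not Astova; it does not apply.
Duty = $900,952.60 × 1.5% = $13,514.29.
Line 2 (7983.22, Astova, 1,115 units, $205,639.45):
Base rate for 7983.22 is 19%.
Origin Astova qualifies under the Caseth–Astova agreement and 7983.22 is covered: preferential rate 9% applies instead.
Duty = $205,639.45 × 9% = $18,507.55.
Line 3 (8812.02, Lorova, 2,512 liters, $18,739.52):
Base rate for 8812.02 is 17.5%.
Additional duty on 8812.02 from Lorova: +49.3%. Applied ad valorem rate: 17.5% + 49.3% = 66.8%.
Duty = $18,739.52 × 66.8% = $12,518.00.
Total = $13,514.29 + $18,507.55 + $12,518.00 = $44,539.84.

$44,539.84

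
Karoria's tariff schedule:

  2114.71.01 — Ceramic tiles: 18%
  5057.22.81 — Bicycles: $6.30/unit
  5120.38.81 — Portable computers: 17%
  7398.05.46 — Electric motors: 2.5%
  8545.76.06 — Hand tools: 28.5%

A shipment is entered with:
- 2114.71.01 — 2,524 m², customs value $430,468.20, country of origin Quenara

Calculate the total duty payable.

$77,484.28

Line 1 (2114.71.01, Quenara, 2,524 m², $430,468.20):
Base rate for 2114.71.01 is 18%.
Duty = $430,468.20 × 18% = $77,484.28.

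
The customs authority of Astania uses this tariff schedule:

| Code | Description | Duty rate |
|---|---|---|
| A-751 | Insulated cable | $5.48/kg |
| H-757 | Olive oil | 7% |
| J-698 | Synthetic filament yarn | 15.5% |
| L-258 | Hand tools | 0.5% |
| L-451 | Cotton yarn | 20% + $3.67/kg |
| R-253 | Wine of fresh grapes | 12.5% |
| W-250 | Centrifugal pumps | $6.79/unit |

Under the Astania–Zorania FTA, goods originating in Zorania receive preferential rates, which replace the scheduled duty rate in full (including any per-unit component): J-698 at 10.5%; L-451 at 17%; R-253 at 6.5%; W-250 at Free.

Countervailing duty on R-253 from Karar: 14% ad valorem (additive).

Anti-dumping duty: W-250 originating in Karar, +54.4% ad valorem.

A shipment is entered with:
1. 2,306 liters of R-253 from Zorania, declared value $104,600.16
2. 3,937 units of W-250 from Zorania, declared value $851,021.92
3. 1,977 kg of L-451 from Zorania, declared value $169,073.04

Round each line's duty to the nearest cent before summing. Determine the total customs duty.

$35,541.43

Line 1 (R-253, Zorania, 2,306 liters, $104,600.16):
Base rate for R-253 is 12.5%.
Origin Zorania qualifies under the Astania–Zorania agreement and R-253 is covered: preferential rate 6.5% applies instead.
The additional-duty order on R-253 targets Karar, not Zorania; it does not apply.
Duty = $104,600.16 × 6.5% = $6,799.01.
Line 2 (W-250, Zorania, 3,937 units, $851,021.92):
Base rate for W-250 is $6.79/unit.
Origin Zorania qualifies under the Astania–Zorania agreement and W-250 is covered: preferential rate Free applies instead.
The additional-duty order on W-250 targets Karar, not Zorania; it does not apply.
Duty = $851,021.92 × 0% = $0.00.
Line 3 (L-451, Zorania, 1,977 kg, $169,073.04):
Base rate for L-451 is 20% + $3.67/kg.
Origin Zorania qualifies under the Astania–Zorania agreement and L-451 is covered: preferential rate 17% applies instead.
Duty = $169,073.04 × 17% = $28,742.42.
Total = $6,799.01 + $0.00 + $28,742.42 = $35,541.43.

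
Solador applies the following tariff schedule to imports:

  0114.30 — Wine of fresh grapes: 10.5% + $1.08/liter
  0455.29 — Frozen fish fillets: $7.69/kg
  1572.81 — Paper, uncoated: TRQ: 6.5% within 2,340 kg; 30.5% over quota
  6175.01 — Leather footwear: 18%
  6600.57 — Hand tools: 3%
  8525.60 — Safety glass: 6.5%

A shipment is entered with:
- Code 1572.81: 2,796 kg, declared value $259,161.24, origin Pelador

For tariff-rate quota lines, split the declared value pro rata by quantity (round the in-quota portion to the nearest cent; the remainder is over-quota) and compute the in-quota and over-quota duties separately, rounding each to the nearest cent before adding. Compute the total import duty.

$26,989.48

Line 1 (1572.81, Pelador, 2,796 kg, $259,161.24):
Code 1572.81 is under a tariff-rate quota (threshold 2,340 kg). In-quota: 2,340 kg at 6.5%; over-quota: 456 kg at 30.5%.
Pro-rata value split: in-quota = $259,161.24 × 2,340/2,796 = $216,894.60; over-quota = $259,161.24 − $216,894.60 = $42,266.64.
In-quota duty = $216,894.60 × 6.5% = $14,098.15. Over-quota duty = $42,266.64 × 30.5% = $12,891.33.
Line duty = $14,098.15 + $12,891.33 = $26,989.48.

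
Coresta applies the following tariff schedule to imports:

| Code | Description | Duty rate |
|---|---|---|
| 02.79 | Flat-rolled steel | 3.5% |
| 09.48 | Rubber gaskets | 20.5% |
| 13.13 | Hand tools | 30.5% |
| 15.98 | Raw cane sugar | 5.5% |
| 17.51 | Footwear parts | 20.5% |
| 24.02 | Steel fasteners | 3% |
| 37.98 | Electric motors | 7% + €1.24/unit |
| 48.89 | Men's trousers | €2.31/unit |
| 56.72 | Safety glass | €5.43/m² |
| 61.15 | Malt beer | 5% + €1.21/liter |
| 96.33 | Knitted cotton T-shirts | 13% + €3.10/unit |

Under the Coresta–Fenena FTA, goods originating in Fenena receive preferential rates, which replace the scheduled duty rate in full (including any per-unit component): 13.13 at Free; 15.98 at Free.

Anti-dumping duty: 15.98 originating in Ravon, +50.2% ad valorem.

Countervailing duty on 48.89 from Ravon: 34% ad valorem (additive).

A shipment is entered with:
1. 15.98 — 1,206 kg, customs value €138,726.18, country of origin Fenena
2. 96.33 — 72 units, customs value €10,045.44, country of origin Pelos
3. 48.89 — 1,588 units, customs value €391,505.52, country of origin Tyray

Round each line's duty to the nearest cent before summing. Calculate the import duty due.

Line 1 (15.98, Fenena, 1,206 kg, €138,726.18):
Base rate for 15.98 is 5.5%.
Origin Fenena qualifies under the Coresta–Fenena agreement and 15.98 is covered: preferential rate Free applies instead.
The additional-duty order on 15.98 targets Ravon, not Fenena; it does not apply.
Duty = €138,726.18 × 0% = €0.00.
Line 2 (96.33, Pelos, 72 units, €10,045.44):
Base rate for 96.33 is 13% + €3.10/unit.
Duty = €10,045.44 × 13% + 72 × €3.10 = €1,529.11.
Line 3 (48.89, Tyray, 1,588 units, €391,505.52):
Base rate for 48.89 is €2.31/unit.
The additional-duty order on 48.89 targets Ravon, not Tyray; it does not apply.
Duty = 1,588 × €2.31 = €3,668.28.
Total = €0.00 + €1,529.11 + €3,668.28 = €5,197.39.

€5,197.39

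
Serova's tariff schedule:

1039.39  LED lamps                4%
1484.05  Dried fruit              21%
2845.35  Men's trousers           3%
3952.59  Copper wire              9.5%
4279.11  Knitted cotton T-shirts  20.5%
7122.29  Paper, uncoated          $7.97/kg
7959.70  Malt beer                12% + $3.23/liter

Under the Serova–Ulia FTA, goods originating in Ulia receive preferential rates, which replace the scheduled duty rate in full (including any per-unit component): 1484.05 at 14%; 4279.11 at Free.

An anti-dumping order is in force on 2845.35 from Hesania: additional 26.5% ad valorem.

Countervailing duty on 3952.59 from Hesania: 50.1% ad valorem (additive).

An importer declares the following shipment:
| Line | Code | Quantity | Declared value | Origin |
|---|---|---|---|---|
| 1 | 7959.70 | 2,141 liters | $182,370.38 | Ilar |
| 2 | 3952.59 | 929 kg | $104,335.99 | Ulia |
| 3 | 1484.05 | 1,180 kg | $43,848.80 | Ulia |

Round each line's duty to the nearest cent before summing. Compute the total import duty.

Line 1 (7959.70, Ilar, 2,141 liters, $182,370.38):
Base rate for 7959.70 is 12% + $3.23/liter.
Duty = $182,370.38 × 12% + 2,141 × $3.23 = $28,799.88.
Line 2 (3952.59, Ulia, 929 kg, $104,335.99):
Base rate for 3952.59 is 9.5%.
Origin Ulia is the FTA partner but 3952.59 is not on the preference list; base rate stands.
The additional-duty order on 3952.59 targets Hesania, not Ulia; it does not apply.
Duty = $104,335.99 × 9.5% = $9,911.92.
Line 3 (1484.05, Ulia, 1,180 kg, $43,848.80):
Base rate for 1484.05 is 21%.
Origin Ulia qualifies under the Serova–Ulia agreement and 1484.05 is covered: preferential rate 14% applies instead.
Duty = $43,848.80 × 14% = $6,138.83.
Total = $28,799.88 + $9,911.92 + $6,138.83 = $44,850.63.

$44,850.63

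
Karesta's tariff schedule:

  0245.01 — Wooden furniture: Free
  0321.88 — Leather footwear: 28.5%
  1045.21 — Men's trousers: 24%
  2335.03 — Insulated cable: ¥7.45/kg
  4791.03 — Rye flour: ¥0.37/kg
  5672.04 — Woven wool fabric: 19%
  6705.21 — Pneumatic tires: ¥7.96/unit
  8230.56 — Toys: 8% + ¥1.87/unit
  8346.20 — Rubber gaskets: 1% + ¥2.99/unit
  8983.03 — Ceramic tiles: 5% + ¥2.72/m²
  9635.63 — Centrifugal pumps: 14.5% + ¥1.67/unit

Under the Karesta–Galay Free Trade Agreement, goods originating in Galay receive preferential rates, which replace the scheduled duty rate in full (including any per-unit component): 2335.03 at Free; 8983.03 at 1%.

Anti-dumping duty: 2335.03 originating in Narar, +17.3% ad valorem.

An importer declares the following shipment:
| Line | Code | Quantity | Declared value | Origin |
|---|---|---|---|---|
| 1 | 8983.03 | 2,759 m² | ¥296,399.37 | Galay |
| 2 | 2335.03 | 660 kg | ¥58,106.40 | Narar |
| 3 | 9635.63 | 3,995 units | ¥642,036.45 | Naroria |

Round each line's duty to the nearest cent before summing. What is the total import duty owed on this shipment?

¥117,700.34

Line 1 (8983.03, Galay, 2,759 m², ¥296,399.37):
Base rate for 8983.03 is 5% + ¥2.72/m².
Origin Galay qualifies under the Karesta–Galay agreement and 8983.03 is covered: preferential rate 1% applies instead.
Duty = ¥296,399.37 × 1% = ¥2,963.99.
Line 2 (2335.03, Narar, 660 kg, ¥58,106.40):
Base rate for 2335.03 is ¥7.45/kg.
2335.03 has an FTA preferential rate, but origin Narar is not Galay; base rate stands.
Additional duty on 2335.03 from Narar: +17.3% ad valorem. Applied ad valorem rate = 17.3%.
Duty = ¥58,106.40 × 17.3% + 660 × ¥7.45 = ¥14,969.41.
Line 3 (9635.63, Naroria, 3,995 units, ¥642,036.45):
Base rate for 9635.63 is 14.5% + ¥1.67/unit.
Duty = ¥642,036.45 × 14.5% + 3,995 × ¥1.67 = ¥99,766.94.
Total = ¥2,963.99 + ¥14,969.41 + ¥99,766.94 = ¥117,700.34.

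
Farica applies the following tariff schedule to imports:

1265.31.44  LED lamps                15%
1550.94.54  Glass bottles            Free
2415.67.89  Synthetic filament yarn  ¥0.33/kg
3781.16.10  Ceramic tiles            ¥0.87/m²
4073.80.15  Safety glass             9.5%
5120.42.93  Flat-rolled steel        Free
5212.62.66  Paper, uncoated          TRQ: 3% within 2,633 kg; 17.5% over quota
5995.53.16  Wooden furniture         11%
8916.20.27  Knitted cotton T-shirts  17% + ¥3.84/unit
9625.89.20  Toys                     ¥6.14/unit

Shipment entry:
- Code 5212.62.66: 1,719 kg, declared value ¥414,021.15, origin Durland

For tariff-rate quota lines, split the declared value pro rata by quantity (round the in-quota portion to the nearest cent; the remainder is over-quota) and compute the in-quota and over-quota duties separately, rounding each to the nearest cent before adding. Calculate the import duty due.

¥12,420.63

Line 1 (5212.62.66, Durland, 1,719 kg, ¥414,021.15):
Code 5212.62.66 is under a tariff-rate quota (threshold 2,633 kg). Quantity 1,719 kg is within the quota, so the in-quota rate 3% applies to the full value.
Duty = ¥414,021.15 × 3% = ¥12,420.63.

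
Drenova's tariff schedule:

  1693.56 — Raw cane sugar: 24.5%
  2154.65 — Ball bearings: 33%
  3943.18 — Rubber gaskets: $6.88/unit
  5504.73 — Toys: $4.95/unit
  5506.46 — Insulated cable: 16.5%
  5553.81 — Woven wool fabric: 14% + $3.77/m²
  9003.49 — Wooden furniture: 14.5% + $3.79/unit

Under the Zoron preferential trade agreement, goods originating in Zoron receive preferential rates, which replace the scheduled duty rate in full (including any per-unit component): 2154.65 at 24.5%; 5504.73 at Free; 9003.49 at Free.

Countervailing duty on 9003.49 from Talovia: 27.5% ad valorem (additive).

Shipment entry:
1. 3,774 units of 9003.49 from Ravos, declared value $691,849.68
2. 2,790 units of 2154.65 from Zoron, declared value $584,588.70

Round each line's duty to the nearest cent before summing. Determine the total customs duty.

$257,845.89

Line 1 (9003.49, Ravos, 3,774 units, $691,849.68):
Base rate for 9003.49 is 14.5% + $3.79/unit.
9003.49 has an FTA preferential rate, but origin Ravos is not Zoron; base rate stands.
The additional-duty order on 9003.49 targets Talovia, not Ravos; it does not apply.
Duty = $691,849.68 × 14.5% + 3,774 × $3.79 = $114,621.66.
Line 2 (2154.65, Zoron, 2,790 units, $584,588.70):
Base rate for 2154.65 is 33%.
Origin Zoron qualifies under the Drenova–Zoron agreement and 2154.65 is covered: preferential rate 24.5% applies instead.
Duty = $584,588.70 × 24.5% = $143,224.23.
Total = $114,621.66 + $143,224.23 = $257,845.89.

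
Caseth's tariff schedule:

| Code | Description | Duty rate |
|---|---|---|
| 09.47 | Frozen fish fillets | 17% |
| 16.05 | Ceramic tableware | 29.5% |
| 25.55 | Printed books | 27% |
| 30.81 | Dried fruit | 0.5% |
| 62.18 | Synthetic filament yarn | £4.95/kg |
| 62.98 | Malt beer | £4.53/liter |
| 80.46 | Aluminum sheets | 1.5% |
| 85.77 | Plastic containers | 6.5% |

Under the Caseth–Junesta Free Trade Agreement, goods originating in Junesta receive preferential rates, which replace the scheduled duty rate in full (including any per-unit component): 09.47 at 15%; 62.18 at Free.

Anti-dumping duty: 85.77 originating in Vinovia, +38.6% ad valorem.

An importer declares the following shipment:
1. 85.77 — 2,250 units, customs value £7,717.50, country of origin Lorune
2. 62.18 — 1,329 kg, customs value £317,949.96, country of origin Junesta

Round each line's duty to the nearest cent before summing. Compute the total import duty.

£501.64

Line 1 (85.77, Lorune, 2,250 units, £7,717.50):
Base rate for 85.77 is 6.5%.
The additional-duty order on 85.77 targets Vinovia, not Lorune; it does not apply.
Duty = £7,717.50 × 6.5% = £501.64.
Line 2 (62.18, Junesta, 1,329 kg, £317,949.96):
Base rate for 62.18 is £4.95/kg.
Origin Junesta qualifies under the Caseth–Junesta agreement and 62.18 is covered: preferential rate Free applies instead.
Duty = £317,949.96 × 0% = £0.00.
Total = £501.64 + £0.00 = £501.64.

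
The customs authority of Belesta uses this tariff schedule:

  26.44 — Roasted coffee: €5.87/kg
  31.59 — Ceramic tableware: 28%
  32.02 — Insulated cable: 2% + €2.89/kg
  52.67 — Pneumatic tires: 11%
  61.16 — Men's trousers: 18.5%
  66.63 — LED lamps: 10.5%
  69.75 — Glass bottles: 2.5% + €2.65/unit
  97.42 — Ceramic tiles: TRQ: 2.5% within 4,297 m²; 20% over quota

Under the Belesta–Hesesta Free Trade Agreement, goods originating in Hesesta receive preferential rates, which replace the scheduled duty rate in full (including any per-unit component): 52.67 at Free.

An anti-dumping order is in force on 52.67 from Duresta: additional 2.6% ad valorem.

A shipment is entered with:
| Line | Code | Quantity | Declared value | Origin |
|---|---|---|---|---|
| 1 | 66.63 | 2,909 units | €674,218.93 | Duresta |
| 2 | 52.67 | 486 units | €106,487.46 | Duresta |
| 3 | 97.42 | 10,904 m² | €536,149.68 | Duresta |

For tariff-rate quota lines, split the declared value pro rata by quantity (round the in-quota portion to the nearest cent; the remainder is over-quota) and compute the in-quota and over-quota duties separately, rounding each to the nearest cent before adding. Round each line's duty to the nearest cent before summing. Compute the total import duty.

Line 1 (66.63, Duresta, 2,909 units, €674,218.93):
Base rate for 66.63 is 10.5%.
Duty = €674,218.93 × 10.5% = €70,792.99.
Line 2 (52.67, Duresta, 486 units, €106,487.46):
Base rate for 52.67 is 11%.
52.67 has an FTA preferential rate, but origin Duresta is not Hesesta; base rate stands.
Additional duty on 52.67 from Duresta: +2.6%. Applied ad valorem rate: 11% + 2.6% = 13.6%.
Duty = €106,487.46 × 13.6% = €14,482.29.
Line 3 (97.42, Duresta, 10,904 m², €536,149.68):
Code 97.42 is under a tariff-rate quota (threshold 4,297 m²). In-quota: 4,297 m² at 2.5%; over-quota: 6,607 m² at 20%.
Pro-rata value split: in-quota = €536,149.68 × 4,297/10,904 = €211,283.49; over-quota = €536,149.68 − €211,283.49 = €324,866.19.
In-quota duty = €211,283.49 × 2.5% = €5,282.09. Over-quota duty = €324,866.19 × 20% = €64,973.24.
Line duty = €5,282.09 + €64,973.24 = €70,255.33.
Total = €70,792.99 + €14,482.29 + €70,255.33 = €155,530.61.

€155,530.61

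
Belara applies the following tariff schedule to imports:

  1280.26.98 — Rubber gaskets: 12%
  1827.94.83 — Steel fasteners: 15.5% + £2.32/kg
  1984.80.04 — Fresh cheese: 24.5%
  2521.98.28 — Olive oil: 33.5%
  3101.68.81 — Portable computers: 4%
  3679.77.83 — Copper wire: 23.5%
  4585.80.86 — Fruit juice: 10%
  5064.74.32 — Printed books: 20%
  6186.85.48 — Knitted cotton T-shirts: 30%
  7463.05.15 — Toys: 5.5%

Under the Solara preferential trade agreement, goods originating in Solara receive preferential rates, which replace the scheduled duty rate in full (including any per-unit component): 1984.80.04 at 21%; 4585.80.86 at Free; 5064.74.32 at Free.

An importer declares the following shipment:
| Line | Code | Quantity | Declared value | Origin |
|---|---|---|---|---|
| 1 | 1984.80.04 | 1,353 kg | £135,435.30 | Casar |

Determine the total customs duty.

Line 1 (1984.80.04, Casar, 1,353 kg, £135,435.30):
Base rate for 1984.80.04 is 24.5%.
1984.80.04 has an FTA preferential rate, but origin Casar is not Solara; base rate stands.
Duty = £135,435.30 × 24.5% = £33,181.65.

£33,181.65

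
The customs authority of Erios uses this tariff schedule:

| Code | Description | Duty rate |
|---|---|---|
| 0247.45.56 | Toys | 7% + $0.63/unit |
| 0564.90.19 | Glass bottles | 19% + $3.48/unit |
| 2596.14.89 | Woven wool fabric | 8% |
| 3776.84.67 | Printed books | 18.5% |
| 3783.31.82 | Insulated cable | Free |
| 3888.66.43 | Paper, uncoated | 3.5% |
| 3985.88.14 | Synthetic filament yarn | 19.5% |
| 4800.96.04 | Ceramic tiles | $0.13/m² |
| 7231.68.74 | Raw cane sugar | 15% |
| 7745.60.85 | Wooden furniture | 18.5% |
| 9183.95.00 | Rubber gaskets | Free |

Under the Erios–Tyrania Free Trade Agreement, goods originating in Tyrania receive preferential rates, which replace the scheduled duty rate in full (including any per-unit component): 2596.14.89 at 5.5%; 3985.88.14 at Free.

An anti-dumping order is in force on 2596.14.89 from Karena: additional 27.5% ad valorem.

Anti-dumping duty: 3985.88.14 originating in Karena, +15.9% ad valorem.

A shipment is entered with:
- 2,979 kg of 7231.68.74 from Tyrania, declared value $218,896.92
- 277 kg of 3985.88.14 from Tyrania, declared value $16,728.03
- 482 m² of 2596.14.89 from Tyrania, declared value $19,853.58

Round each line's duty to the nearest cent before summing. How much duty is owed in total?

Line 1 (7231.68.74, Tyrania, 2,979 kg, $218,896.92):
Base rate for 7231.68.74 is 15%.
Origin Tyrania is the FTA partner but 7231.68.74 is not on the preference list; base rate stands.
Duty = $218,896.92 × 15% = $32,834.54.
Line 2 (3985.88.14, Tyrania, 277 kg, $16,728.03):
Base rate for 3985.88.14 is 19.5%.
Origin Tyrania qualifies under the Erios–Tyrania agreement and 3985.88.14 is covered: preferential rate Free applies instead.
The additional-duty order on 3985.88.14 targets Karena, not Tyrania; it does not apply.
Duty = $16,728.03 × 0% = $0.00.
Line 3 (2596.14.89, Tyrania, 482 m², $19,853.58):
Base rate for 2596.14.89 is 8%.
Origin Tyrania qualifies under the Erios–Tyrania agreement and 2596.14.89 is covered: preferential rate 5.5% applies instead.
The additional-duty order on 2596.14.89 targets Karena, not Tyrania; it does not apply.
Duty = $19,853.58 × 5.5% = $1,091.95.
Total = $32,834.54 + $0.00 + $1,091.95 = $33,926.49.

$33,926.49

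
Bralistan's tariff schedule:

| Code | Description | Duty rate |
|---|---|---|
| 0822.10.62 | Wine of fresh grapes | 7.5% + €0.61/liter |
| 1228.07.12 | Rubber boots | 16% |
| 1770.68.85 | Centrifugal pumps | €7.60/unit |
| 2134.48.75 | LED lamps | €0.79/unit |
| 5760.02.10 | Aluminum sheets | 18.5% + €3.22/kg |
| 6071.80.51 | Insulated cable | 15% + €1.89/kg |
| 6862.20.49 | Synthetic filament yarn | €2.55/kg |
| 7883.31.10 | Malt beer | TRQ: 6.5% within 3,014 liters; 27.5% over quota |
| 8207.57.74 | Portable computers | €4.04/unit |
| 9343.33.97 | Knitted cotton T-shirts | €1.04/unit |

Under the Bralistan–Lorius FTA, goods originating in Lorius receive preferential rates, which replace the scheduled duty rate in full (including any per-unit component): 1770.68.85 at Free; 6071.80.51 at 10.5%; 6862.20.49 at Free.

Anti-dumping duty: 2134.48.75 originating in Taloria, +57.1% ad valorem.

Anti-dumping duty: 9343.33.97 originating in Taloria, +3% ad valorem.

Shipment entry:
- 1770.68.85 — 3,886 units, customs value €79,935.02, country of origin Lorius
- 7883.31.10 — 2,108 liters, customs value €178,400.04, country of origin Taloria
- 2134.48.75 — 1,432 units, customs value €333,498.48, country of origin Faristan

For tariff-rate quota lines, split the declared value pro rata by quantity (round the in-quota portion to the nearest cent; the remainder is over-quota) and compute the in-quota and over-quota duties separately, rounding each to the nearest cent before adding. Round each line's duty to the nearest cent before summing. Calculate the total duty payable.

Line 1 (1770.68.85, Lorius, 3,886 units, €79,935.02):
Base rate for 1770.68.85 is €7.60/unit.
Origin Lorius qualifies under the Bralistan–Lorius agreement and 1770.68.85 is covered: preferential rate Free applies instead.
Duty = €79,935.02 × 0% = €0.00.
Line 2 (7883.31.10, Taloria, 2,108 liters, €178,400.04):
Code 7883.31.10 is under a tariff-rate quota (threshold 3,014 liters). Quantity 2,108 liters is within the quota, so the in-quota rate 6.5% applies to the full value.
Duty = €178,400.04 × 6.5% = €11,596.00.
Line 3 (2134.48.75, Faristan, 1,432 units, €333,498.48):
Base rate for 2134.48.75 is €0.79/unit.
The additional-duty order on 2134.48.75 targets Taloria, not Faristan; it does not apply.
Duty = 1,432 × €0.79 = €1,131.28.
Total = €0.00 + €11,596.00 + €1,131.28 = €12,727.28.

€12,727.28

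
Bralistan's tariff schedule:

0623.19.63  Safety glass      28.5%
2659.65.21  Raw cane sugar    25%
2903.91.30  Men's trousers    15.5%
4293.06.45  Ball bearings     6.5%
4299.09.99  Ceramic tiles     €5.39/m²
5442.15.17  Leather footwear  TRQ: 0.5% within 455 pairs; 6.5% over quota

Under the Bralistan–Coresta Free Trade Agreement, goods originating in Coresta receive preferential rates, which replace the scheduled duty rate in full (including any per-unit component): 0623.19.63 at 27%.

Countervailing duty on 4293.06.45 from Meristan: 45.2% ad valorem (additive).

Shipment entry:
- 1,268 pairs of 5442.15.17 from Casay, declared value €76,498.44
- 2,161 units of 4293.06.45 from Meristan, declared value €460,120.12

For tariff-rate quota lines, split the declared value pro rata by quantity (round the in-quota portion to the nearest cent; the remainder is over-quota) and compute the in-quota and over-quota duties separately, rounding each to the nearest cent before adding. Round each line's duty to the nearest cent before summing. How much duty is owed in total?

Line 1 (5442.15.17, Casay, 1,268 pairs, €76,498.44):
Code 5442.15.17 is under a tariff-rate quota (threshold 455 pairs). In-quota: 455 pairs at 0.5%; over-quota: 813 pairs at 6.5%.
Pro-rata value split: in-quota = €76,498.44 × 455/1,268 = €27,450.15; over-quota = €76,498.44 − €27,450.15 = €49,048.29.
In-quota duty = €27,450.15 × 0.5% = €137.25. Over-quota duty = €49,048.29 × 6.5% = €3,188.14.
Line duty = €137.25 + €3,188.14 = €3,325.39.
Line 2 (4293.06.45, Meristan, 2,161 units, €460,120.12):
Base rate for 4293.06.45 is 6.5%.
Additional duty on 4293.06.45 from Meristan: +45.2%. Applied ad valorem rate: 6.5% + 45.2% = 51.7%.
Duty = €460,120.12 × 51.7% = €237,882.10.
Total = €3,325.39 + €237,882.10 = €241,207.49.

€241,207.49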